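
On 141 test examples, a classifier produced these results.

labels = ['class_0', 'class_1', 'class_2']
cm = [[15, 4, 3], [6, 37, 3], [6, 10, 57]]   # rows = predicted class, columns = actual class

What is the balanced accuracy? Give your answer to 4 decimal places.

0.7286

Balanced accuracy = mean of per-class recall.
  class_0: recall = 15/27 = 0.55556
  class_1: recall = 37/51 = 0.72549
  class_2: recall = 57/63 = 0.90476
Mean = (0.55556 + 0.72549 + 0.90476) / 3 = 0.7286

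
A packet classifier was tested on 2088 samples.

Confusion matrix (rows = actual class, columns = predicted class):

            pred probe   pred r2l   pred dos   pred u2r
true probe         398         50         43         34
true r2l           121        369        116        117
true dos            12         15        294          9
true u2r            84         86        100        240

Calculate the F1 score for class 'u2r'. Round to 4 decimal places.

0.5275

F1 score = 2·TP/(2·TP+FP+FN).
u2r: TP=240, FP=34+117+9=160, FN=84+86+100=270 → 480/910 = 0.52747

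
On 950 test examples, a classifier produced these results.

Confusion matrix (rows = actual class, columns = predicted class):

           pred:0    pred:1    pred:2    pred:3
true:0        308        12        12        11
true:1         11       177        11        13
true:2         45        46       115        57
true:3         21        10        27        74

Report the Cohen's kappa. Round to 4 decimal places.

Observed agreement pₒ = trace/N = 674/950 = 0.70947
Expected agreement pₑ = Σ (rowᵢ·colᵢ)/N² = (343·385 + 212·245 + 263·165 + 132·155)/950² = 0.27463
κ = (pₒ − pₑ)/(1 − pₑ) = (0.70947 − 0.27463)/(1 − 0.27463) = 0.5995

0.5995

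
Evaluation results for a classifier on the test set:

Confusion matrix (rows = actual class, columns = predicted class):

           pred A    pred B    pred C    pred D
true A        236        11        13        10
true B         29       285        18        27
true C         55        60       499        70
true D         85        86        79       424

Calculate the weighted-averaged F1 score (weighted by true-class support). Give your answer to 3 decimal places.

Per-class F1 score (2·TP/(2·TP+FP+FN)):
  A: TP=236, FP=29+55+85=169, FN=11+13+10=34 → 472/675 = 0.6993
  B: TP=285, FP=11+60+86=157, FN=29+18+27=74 → 570/801 = 0.7116
  C: TP=499, FP=13+18+79=110, FN=55+60+70=185 → 998/1293 = 0.7718
  D: TP=424, FP=10+27+70=107, FN=85+86+79=250 → 848/1205 = 0.7037
Weighted-F1 score = Σ (supportᵢ/N)·F1 scoreᵢ with N=1987: (270/1987)·0.6993 + (359/1987)·0.7116 + (684/1987)·0.7718 + (674/1987)·0.7037 = 0.728

0.728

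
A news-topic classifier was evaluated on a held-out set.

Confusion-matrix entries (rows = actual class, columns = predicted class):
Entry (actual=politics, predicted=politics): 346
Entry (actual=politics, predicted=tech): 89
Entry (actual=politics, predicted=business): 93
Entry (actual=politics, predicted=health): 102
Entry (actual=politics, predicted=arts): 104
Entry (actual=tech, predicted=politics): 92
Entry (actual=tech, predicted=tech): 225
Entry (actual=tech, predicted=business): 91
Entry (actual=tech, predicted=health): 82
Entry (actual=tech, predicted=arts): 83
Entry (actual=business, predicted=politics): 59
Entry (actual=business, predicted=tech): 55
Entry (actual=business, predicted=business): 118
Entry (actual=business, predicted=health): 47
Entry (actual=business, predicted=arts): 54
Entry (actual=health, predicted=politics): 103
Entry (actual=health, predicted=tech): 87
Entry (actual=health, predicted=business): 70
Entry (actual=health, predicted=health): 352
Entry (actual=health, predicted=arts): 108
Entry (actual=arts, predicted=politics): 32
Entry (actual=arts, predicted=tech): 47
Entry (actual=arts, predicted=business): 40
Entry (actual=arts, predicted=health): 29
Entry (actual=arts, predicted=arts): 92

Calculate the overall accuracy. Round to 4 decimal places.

Accuracy = trace / total = (346+225+118+352+92=1133) / 2600 = 1133/2600 = 0.4358

0.4358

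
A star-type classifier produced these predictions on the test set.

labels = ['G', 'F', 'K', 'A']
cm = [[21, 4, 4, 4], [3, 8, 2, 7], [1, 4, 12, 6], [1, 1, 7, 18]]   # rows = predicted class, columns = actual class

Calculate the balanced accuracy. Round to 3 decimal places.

0.568

Balanced accuracy = mean of per-class recall.
  G: recall = 21/26 = 0.8077
  F: recall = 8/17 = 0.4706
  K: recall = 12/25 = 0.4800
  A: recall = 18/35 = 0.5143
Mean = (0.8077 + 0.4706 + 0.4800 + 0.5143) / 4 = 0.568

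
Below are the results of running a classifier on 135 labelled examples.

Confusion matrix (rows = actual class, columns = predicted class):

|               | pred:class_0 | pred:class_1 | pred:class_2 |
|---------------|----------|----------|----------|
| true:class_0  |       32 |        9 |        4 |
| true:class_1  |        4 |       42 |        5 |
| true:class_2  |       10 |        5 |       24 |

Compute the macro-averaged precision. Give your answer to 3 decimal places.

0.724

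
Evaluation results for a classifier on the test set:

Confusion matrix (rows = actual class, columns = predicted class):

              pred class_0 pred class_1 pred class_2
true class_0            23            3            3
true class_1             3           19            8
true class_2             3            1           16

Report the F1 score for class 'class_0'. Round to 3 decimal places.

0.793

Treat 'class_0' as positive and all other classes as negative.
F1 score = 2·TP/(2·TP+FP+FN).
class_0: TP=23, FP=3+3=6, FN=3+3=6 → 46/58 = 0.7931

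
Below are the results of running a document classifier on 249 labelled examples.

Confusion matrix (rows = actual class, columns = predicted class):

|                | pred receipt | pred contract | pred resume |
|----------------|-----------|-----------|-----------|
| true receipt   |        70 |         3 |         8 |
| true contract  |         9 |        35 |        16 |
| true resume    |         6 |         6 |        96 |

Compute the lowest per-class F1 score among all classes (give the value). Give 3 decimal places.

Per-class F1 score (2·TP/(2·TP+FP+FN)):
  receipt: TP=70, FP=9+6=15, FN=3+8=11 → 140/166 = 0.8434
  contract: TP=35, FP=3+6=9, FN=9+16=25 → 70/104 = 0.6731
  resume: TP=96, FP=8+16=24, FN=6+6=12 → 192/228 = 0.8421
Lowest is class 'contract' with F1 score = 0.673.

0.673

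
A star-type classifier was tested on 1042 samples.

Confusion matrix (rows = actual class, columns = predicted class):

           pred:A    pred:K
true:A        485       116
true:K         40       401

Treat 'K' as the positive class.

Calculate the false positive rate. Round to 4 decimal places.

0.1930

FPR = FP/(FP+TN) = 116/(116+485) = 0.1930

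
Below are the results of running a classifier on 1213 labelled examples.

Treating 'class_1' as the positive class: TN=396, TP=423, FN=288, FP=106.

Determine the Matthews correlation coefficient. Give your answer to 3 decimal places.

MCC = (TP·TN − FP·FN) / √((TP+FP)(TP+FN)(TN+FP)(TN+FN))
Numerator = 423·396 − 106·288 = 136980
Denominator = √(529·711·502·684) = √129147228792 = 359370.6009
MCC = 136980 / 359370.6009 = 0.381

0.381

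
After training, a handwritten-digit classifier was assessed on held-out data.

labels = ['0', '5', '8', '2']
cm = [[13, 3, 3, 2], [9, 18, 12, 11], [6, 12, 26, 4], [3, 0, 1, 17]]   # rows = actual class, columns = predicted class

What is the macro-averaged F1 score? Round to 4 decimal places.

0.5324

Per-class F1 score (2·TP/(2·TP+FP+FN)):
  0: TP=13, FP=9+6+3=18, FN=3+3+2=8 → 26/52 = 0.50000
  5: TP=18, FP=3+12+0=15, FN=9+12+11=32 → 36/83 = 0.43373
  8: TP=26, FP=3+12+1=16, FN=6+12+4=22 → 52/90 = 0.57778
  2: TP=17, FP=2+11+4=17, FN=3+0+1=4 → 34/55 = 0.61818
Macro-F1 score = mean = (0.50000 + 0.43373 + 0.57778 + 0.61818) / 4 = 0.5324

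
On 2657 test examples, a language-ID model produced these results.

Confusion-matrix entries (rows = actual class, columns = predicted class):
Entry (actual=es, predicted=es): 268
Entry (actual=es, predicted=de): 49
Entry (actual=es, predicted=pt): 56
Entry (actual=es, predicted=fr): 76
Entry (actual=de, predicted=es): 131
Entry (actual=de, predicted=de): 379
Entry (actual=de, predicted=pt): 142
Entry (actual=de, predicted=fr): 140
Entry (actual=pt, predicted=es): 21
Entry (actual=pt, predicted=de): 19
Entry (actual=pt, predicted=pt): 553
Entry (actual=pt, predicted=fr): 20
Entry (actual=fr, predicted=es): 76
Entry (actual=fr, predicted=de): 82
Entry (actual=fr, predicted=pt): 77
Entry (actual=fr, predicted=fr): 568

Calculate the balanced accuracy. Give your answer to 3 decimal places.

Balanced accuracy = mean of per-class recall.
  es: recall = 268/449 = 0.5969
  de: recall = 379/792 = 0.4785
  pt: recall = 553/613 = 0.9021
  fr: recall = 568/803 = 0.7073
Mean = (0.5969 + 0.4785 + 0.9021 + 0.7073) / 4 = 0.671

0.671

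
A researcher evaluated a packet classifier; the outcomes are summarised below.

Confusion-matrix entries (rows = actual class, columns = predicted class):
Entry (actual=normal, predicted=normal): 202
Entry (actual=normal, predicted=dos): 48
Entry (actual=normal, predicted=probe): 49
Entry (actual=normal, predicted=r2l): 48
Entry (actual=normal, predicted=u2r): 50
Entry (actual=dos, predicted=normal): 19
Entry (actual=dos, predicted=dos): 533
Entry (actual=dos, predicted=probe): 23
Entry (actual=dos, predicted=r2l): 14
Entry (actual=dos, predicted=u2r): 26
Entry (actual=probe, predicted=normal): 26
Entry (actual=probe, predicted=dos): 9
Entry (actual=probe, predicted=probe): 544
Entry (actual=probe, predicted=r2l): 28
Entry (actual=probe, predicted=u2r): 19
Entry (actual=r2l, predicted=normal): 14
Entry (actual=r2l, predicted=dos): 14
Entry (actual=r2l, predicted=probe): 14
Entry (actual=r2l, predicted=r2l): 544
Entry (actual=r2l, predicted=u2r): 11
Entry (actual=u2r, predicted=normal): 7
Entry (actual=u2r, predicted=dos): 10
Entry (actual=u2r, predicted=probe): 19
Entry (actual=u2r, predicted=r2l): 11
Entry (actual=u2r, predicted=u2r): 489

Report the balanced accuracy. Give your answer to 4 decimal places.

Balanced accuracy = mean of per-class recall.
  normal: recall = 202/397 = 0.50882
  dos: recall = 533/615 = 0.86667
  probe: recall = 544/626 = 0.86901
  r2l: recall = 544/597 = 0.91122
  u2r: recall = 489/536 = 0.91231
Mean = (0.50882 + 0.86667 + 0.86901 + 0.91122 + 0.91231) / 5 = 0.8136

0.8136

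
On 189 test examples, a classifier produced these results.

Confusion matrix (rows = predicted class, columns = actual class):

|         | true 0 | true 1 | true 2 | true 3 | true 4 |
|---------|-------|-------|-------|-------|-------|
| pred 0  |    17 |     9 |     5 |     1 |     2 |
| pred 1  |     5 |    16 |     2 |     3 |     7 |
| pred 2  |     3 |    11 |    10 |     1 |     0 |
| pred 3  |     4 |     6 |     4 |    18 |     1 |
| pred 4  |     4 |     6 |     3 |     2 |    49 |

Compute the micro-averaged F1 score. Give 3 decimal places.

0.582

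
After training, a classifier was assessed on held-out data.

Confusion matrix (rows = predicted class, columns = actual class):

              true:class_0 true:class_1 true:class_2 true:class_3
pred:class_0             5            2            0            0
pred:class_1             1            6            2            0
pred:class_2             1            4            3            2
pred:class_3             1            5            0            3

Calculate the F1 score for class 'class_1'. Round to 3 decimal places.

Take TP from the diagonal, FP from the rest of the 'class_1' prediction marginal, FN from the rest of the 'class_1' actual marginal.
F1 score = 2·TP/(2·TP+FP+FN).
class_1: TP=6, FP=1+2+0=3, FN=2+4+5=11 → 12/26 = 0.4615

0.462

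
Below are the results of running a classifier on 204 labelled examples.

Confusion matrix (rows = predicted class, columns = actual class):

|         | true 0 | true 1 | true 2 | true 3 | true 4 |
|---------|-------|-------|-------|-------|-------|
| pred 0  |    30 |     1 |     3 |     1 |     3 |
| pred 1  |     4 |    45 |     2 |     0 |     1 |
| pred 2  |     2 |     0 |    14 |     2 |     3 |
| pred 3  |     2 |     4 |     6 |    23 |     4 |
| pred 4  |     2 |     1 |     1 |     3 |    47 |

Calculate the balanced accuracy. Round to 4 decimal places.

Balanced accuracy = mean of per-class recall.
  0: recall = 30/40 = 0.75000
  1: recall = 45/51 = 0.88235
  2: recall = 14/26 = 0.53846
  3: recall = 23/29 = 0.79310
  4: recall = 47/58 = 0.81034
Mean = (0.75000 + 0.88235 + 0.53846 + 0.79310 + 0.81034) / 5 = 0.7549

0.7549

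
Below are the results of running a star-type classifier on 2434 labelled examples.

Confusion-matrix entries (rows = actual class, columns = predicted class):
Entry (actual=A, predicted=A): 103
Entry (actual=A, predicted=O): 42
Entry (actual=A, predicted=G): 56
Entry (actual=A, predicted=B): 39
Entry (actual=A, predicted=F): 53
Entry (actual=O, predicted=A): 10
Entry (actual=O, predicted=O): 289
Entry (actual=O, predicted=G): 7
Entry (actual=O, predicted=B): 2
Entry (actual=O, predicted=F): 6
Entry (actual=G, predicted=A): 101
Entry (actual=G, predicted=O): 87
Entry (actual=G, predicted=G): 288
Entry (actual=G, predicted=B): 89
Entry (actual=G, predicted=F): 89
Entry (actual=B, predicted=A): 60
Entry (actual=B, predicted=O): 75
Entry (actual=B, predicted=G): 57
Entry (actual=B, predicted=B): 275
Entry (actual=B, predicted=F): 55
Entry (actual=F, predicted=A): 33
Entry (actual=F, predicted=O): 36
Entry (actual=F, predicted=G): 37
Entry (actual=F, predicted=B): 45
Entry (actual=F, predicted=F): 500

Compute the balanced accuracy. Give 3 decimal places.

Balanced accuracy = mean of per-class recall.
  A: recall = 103/293 = 0.3515
  O: recall = 289/314 = 0.9204
  G: recall = 288/654 = 0.4404
  B: recall = 275/522 = 0.5268
  F: recall = 500/651 = 0.7680
Mean = (0.3515 + 0.9204 + 0.4404 + 0.5268 + 0.7680) / 5 = 0.601

0.601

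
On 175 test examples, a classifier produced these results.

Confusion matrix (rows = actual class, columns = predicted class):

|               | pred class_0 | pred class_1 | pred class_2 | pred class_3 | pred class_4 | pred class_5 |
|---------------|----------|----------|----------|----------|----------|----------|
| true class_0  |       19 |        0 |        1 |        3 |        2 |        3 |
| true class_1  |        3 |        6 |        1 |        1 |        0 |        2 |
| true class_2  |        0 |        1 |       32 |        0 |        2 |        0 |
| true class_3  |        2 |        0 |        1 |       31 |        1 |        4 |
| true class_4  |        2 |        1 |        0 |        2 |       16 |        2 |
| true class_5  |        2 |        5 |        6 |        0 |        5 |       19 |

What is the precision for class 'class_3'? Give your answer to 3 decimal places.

0.838

precision = TP/(TP+FP).
class_3: TP=31, FP=3+1+0+2+0=6 → 31/37 = 0.8378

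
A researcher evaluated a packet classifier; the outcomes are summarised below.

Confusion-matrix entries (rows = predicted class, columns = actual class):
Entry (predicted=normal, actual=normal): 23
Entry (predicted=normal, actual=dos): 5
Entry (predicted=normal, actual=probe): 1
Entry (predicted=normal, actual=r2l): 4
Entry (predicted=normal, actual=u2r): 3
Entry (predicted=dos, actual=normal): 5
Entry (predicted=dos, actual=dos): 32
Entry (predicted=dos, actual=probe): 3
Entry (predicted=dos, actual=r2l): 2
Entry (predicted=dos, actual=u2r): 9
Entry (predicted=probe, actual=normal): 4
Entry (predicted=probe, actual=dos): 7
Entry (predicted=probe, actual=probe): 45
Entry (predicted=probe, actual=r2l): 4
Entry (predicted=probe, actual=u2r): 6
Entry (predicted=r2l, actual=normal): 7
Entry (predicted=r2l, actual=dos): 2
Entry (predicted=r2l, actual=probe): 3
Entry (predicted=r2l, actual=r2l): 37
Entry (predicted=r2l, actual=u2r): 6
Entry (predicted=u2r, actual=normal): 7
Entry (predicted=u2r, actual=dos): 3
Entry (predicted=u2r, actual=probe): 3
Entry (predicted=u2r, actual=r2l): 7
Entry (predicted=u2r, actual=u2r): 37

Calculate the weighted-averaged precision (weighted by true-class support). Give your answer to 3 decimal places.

Per-class precision (TP/(TP+FP)):
  normal: TP=23, FP=5+1+4+3=13 → 23/36 = 0.6389
  dos: TP=32, FP=5+3+2+9=19 → 32/51 = 0.6275
  probe: TP=45, FP=4+7+4+6=21 → 45/66 = 0.6818
  r2l: TP=37, FP=7+2+3+6=18 → 37/55 = 0.6727
  u2r: TP=37, FP=7+3+3+7=20 → 37/57 = 0.6491
Weighted-precision = Σ (supportᵢ/N)·precisionᵢ with N=265: (46/265)·0.6389 + (49/265)·0.6275 + (55/265)·0.6818 + (54/265)·0.6727 + (61/265)·0.6491 = 0.655

0.655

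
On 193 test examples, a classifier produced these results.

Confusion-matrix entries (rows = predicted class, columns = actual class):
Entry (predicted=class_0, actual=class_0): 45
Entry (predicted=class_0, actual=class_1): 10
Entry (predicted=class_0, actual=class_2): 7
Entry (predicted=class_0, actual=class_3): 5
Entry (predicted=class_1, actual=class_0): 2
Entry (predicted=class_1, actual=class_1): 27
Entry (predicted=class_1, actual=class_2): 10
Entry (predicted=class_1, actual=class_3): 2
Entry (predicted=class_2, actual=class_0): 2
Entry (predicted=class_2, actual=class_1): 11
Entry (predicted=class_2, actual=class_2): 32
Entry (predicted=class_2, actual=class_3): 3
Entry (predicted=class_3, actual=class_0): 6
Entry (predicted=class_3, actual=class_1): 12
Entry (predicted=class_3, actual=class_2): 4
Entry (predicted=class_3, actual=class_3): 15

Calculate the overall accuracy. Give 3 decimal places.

0.617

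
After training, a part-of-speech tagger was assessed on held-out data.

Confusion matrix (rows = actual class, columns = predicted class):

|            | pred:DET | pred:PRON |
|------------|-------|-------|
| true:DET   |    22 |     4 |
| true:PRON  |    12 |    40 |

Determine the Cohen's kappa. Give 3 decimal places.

0.571

Observed agreement pₒ = trace/N = 62/78 = 0.7949
Expected agreement pₑ = Σ (rowᵢ·colᵢ)/N² = (26·34 + 52·44)/78² = 0.5214
κ = (pₒ − pₑ)/(1 − pₑ) = (0.7949 − 0.5214)/(1 − 0.5214) = 0.571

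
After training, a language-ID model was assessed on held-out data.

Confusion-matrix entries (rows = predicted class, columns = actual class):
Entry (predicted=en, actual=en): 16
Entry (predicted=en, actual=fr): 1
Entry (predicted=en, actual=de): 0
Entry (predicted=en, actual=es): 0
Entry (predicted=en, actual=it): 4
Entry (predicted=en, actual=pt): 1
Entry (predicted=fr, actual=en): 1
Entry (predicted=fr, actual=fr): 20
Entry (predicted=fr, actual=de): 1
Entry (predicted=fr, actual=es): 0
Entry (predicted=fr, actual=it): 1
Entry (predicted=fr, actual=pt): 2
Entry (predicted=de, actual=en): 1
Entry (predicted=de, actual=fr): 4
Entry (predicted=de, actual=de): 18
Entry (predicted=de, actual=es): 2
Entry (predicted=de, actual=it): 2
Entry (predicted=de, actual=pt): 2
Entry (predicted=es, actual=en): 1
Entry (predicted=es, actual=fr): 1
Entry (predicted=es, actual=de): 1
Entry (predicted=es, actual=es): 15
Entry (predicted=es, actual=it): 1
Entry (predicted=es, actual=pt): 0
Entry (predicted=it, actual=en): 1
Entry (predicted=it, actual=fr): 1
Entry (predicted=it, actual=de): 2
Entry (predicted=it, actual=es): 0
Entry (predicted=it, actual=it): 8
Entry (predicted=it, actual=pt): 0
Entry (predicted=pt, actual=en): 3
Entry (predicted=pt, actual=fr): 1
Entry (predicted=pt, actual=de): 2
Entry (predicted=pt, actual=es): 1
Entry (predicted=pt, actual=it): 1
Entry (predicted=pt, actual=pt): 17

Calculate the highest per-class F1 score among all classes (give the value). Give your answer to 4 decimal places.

Per-class F1 score (2·TP/(2·TP+FP+FN)):
  en: TP=16, FP=1+0+0+4+1=6, FN=1+1+1+1+3=7 → 32/45 = 0.71111
  fr: TP=20, FP=1+1+0+1+2=5, FN=1+4+1+1+1=8 → 40/53 = 0.75472
  de: TP=18, FP=1+4+2+2+2=11, FN=0+1+1+2+2=6 → 36/53 = 0.67925
  es: TP=15, FP=1+1+1+1+0=4, FN=0+0+2+0+1=3 → 30/37 = 0.81081
  it: TP=8, FP=1+1+2+0+0=4, FN=4+1+2+1+1=9 → 16/29 = 0.55172
  pt: TP=17, FP=3+1+2+1+1=8, FN=1+2+2+0+0=5 → 34/47 = 0.72340
Highest is class 'es' with F1 score = 0.8108.

0.8108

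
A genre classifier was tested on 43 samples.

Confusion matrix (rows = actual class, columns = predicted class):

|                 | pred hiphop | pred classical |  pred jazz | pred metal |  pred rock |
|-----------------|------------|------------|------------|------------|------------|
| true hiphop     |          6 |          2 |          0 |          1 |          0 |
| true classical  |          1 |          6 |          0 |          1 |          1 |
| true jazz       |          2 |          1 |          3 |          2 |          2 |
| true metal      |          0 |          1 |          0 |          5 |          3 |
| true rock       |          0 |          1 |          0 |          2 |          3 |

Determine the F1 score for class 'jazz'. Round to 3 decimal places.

0.462

Treat 'jazz' as positive and all other classes as negative.
F1 score = 2·TP/(2·TP+FP+FN).
jazz: TP=3, FP=0+0+0+0=0, FN=2+1+2+2=7 → 6/13 = 0.4615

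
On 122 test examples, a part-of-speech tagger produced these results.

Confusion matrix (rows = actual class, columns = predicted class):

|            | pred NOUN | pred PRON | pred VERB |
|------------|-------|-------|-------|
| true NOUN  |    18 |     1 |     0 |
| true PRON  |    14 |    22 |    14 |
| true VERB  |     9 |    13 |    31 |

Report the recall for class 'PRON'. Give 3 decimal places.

Treat 'PRON' as positive and all other classes as negative.
recall = TP/(TP+FN).
PRON: TP=22, FN=14+14=28 → 22/50 = 0.4400

0.440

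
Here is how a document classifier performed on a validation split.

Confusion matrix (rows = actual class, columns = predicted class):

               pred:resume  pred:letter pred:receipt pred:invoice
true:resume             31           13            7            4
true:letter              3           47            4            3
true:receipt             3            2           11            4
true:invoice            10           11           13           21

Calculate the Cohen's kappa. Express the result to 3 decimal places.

Observed agreement pₒ = trace/N = 110/187 = 0.5882
Expected agreement pₑ = Σ (rowᵢ·colᵢ)/N² = (55·47 + 57·73 + 20·35 + 55·32)/187² = 0.2633
κ = (pₒ − pₑ)/(1 − pₑ) = (0.5882 − 0.2633)/(1 − 0.2633) = 0.441

0.441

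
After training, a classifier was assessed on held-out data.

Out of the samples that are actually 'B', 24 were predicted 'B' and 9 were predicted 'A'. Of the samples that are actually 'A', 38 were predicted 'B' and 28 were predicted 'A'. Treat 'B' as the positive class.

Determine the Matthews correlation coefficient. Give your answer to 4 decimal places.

MCC = (TP·TN − FP·FN) / √((TP+FP)(TP+FN)(TN+FP)(TN+FN))
Numerator = 24·28 − 38·9 = 330
Denominator = √(62·33·66·37) = √4996332 = 2235.2476
MCC = 330 / 2235.2476 = 0.1476

0.1476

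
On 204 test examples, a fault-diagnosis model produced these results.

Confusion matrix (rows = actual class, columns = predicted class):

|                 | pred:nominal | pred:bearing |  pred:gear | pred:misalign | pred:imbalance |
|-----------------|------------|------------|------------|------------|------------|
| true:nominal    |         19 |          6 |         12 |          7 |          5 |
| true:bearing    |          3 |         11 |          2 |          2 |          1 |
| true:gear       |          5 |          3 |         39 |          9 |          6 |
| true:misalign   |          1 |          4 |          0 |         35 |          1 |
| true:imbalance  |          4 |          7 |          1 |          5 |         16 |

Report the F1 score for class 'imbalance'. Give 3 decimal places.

Take TP from the diagonal, FP from the rest of the 'imbalance' prediction marginal, FN from the rest of the 'imbalance' actual marginal.
F1 score = 2·TP/(2·TP+FP+FN).
imbalance: TP=16, FP=5+1+6+1=13, FN=4+7+1+5=17 → 32/62 = 0.5161

0.516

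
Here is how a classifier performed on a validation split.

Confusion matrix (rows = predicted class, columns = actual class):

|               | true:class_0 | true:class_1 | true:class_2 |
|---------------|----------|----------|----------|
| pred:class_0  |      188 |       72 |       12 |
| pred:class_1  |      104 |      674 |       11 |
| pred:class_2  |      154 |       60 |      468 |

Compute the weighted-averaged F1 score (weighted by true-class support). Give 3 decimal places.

Per-class F1 score (2·TP/(2·TP+FP+FN)):
  class_0: TP=188, FP=72+12=84, FN=104+154=258 → 376/718 = 0.5237
  class_1: TP=674, FP=104+11=115, FN=72+60=132 → 1348/1595 = 0.8451
  class_2: TP=468, FP=154+60=214, FN=12+11=23 → 936/1173 = 0.7980
Weighted-F1 score = Σ (supportᵢ/N)·F1 scoreᵢ with N=1743: (446/1743)·0.5237 + (806/1743)·0.8451 + (491/1743)·0.7980 = 0.750

0.750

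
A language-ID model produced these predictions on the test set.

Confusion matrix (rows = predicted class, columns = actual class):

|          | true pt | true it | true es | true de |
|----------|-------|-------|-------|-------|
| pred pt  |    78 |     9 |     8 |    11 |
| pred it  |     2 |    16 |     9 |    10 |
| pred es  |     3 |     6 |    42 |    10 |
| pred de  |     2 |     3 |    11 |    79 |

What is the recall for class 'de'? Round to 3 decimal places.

Take TP from the diagonal, FP from the rest of the 'de' prediction marginal, FN from the rest of the 'de' actual marginal.
recall = TP/(TP+FN).
de: TP=79, FN=11+10+10=31 → 79/110 = 0.7182

0.718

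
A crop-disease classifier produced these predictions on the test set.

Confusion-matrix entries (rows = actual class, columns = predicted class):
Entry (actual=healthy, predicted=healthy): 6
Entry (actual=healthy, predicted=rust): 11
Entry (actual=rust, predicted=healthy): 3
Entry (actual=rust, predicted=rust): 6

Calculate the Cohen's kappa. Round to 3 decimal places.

Observed agreement pₒ = trace/N = 12/26 = 0.4615
Expected agreement pₑ = Σ (rowᵢ·colᵢ)/N² = (17·9 + 9·17)/26² = 0.4527
κ = (pₒ − pₑ)/(1 − pₑ) = (0.4615 − 0.4527)/(1 − 0.4527) = 0.016

0.016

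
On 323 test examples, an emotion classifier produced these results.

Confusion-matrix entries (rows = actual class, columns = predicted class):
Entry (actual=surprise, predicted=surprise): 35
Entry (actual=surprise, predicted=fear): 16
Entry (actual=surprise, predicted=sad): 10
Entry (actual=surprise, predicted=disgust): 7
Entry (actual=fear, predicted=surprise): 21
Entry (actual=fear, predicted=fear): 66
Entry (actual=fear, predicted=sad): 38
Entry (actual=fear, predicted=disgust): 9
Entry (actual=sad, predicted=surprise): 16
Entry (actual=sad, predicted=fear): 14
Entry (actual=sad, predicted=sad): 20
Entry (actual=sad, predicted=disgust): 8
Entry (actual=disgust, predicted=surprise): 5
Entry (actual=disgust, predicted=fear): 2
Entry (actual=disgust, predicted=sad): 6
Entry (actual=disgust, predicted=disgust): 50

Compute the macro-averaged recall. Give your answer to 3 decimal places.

0.536

Per-class recall (TP/(TP+FN)):
  surprise: TP=35, FN=16+10+7=33 → 35/68 = 0.5147
  fear: TP=66, FN=21+38+9=68 → 66/134 = 0.4925
  sad: TP=20, FN=16+14+8=38 → 20/58 = 0.3448
  disgust: TP=50, FN=5+2+6=13 → 50/63 = 0.7937
Macro-recall = mean = (0.5147 + 0.4925 + 0.3448 + 0.7937) / 4 = 0.536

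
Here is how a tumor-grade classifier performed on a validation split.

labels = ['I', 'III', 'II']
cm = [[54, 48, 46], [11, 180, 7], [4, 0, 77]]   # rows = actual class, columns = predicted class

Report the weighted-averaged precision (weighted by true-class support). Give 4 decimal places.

0.7497

Per-class precision (TP/(TP+FP)):
  I: TP=54, FP=11+4=15 → 54/69 = 0.78261
  III: TP=180, FP=48+0=48 → 180/228 = 0.78947
  II: TP=77, FP=46+7=53 → 77/130 = 0.59231
Weighted-precision = Σ (supportᵢ/N)·precisionᵢ with N=427: (148/427)·0.78261 + (198/427)·0.78947 + (81/427)·0.59231 = 0.7497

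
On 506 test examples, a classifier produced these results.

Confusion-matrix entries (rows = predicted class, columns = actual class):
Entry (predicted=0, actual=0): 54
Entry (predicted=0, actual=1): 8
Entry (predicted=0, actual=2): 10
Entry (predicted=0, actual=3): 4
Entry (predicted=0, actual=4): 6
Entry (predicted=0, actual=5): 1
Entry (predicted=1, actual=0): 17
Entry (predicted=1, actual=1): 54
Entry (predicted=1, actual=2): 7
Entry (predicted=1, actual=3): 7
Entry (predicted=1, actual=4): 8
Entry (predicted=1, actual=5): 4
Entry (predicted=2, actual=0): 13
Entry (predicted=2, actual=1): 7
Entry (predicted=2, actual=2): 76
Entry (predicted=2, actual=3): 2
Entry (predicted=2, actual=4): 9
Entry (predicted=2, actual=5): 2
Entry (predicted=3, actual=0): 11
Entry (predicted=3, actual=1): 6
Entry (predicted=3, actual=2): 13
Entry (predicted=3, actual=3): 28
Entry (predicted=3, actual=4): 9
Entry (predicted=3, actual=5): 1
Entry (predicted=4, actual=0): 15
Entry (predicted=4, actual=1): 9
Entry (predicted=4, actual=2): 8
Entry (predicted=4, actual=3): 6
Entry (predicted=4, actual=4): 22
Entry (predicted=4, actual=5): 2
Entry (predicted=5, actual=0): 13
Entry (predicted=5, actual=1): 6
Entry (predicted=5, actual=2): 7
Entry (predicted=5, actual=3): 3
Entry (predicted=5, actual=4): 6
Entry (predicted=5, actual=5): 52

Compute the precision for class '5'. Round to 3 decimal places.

One-vs-rest for '5': TP = diagonal; FP = other classes predicted '5'; FN = '5' predicted as other.
precision = TP/(TP+FP).
5: TP=52, FP=13+6+7+3+6=35 → 52/87 = 0.5977

0.598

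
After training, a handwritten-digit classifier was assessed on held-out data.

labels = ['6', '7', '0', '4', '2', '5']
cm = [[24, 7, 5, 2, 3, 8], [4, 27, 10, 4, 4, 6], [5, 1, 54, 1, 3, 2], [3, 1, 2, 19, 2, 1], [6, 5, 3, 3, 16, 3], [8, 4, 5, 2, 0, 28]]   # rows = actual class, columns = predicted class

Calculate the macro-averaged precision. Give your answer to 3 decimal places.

0.589

Per-class precision (TP/(TP+FP)):
  6: TP=24, FP=4+5+3+6+8=26 → 24/50 = 0.4800
  7: TP=27, FP=7+1+1+5+4=18 → 27/45 = 0.6000
  0: TP=54, FP=5+10+2+3+5=25 → 54/79 = 0.6835
  4: TP=19, FP=2+4+1+3+2=12 → 19/31 = 0.6129
  2: TP=16, FP=3+4+3+2+0=12 → 16/28 = 0.5714
  5: TP=28, FP=8+6+2+1+3=20 → 28/48 = 0.5833
Macro-precision = mean = (0.4800 + 0.6000 + 0.6835 + 0.6129 + 0.5714 + 0.5833) / 6 = 0.589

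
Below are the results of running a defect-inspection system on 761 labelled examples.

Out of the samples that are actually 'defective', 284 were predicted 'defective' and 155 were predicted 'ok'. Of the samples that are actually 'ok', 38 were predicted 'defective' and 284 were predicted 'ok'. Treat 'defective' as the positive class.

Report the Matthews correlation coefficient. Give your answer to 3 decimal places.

0.529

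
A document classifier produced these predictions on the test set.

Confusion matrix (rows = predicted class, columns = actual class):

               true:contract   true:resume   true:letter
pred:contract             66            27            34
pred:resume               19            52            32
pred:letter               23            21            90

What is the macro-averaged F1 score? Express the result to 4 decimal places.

Per-class F1 score (2·TP/(2·TP+FP+FN)):
  contract: TP=66, FP=27+34=61, FN=19+23=42 → 132/235 = 0.56170
  resume: TP=52, FP=19+32=51, FN=27+21=48 → 104/203 = 0.51232
  letter: TP=90, FP=23+21=44, FN=34+32=66 → 180/290 = 0.62069
Macro-F1 score = mean = (0.56170 + 0.51232 + 0.62069) / 3 = 0.5649

0.5649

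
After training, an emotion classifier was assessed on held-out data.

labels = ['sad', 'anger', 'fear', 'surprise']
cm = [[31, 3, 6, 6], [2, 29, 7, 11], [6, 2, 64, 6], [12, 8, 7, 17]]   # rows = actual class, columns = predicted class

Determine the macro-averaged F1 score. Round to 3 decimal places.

Per-class F1 score (2·TP/(2·TP+FP+FN)):
  sad: TP=31, FP=2+6+12=20, FN=3+6+6=15 → 62/97 = 0.6392
  anger: TP=29, FP=3+2+8=13, FN=2+7+11=20 → 58/91 = 0.6374
  fear: TP=64, FP=6+7+7=20, FN=6+2+6=14 → 128/162 = 0.7901
  surprise: TP=17, FP=6+11+6=23, FN=12+8+7=27 → 34/84 = 0.4048
Macro-F1 score = mean = (0.6392 + 0.6374 + 0.7901 + 0.4048) / 4 = 0.618

0.618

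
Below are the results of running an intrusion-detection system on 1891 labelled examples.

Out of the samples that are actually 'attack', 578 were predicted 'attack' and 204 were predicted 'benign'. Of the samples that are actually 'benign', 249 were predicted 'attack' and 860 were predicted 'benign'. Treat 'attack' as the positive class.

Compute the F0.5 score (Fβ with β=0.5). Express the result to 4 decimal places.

Fβ = (1+β²)·TP / ((1+β²)·TP + β²·FN + FP), with β²=1/4
= 1.25·578 / (1.25·578 + 0.25·204 + 249) = 0.7066

0.7066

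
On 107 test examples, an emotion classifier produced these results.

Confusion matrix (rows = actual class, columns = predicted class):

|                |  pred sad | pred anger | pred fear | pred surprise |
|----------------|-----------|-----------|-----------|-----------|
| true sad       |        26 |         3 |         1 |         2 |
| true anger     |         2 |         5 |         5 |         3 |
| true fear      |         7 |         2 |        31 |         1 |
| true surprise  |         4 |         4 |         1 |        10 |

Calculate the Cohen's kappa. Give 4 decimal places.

0.5393

Observed agreement pₒ = trace/N = 72/107 = 0.67290
Expected agreement pₑ = Σ (rowᵢ·colᵢ)/N² = (32·39 + 15·14 + 41·38 + 19·16)/107² = 0.28998
κ = (pₒ − pₑ)/(1 − pₑ) = (0.67290 − 0.28998)/(1 − 0.28998) = 0.5393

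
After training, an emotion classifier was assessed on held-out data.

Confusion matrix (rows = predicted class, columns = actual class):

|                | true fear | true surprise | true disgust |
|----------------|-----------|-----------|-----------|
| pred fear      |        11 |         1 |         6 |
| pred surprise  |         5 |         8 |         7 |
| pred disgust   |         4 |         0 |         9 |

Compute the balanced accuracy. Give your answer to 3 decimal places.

0.616

Balanced accuracy = mean of per-class recall.
  fear: recall = 11/20 = 0.5500
  surprise: recall = 8/9 = 0.8889
  disgust: recall = 9/22 = 0.4091
Mean = (0.5500 + 0.8889 + 0.4091) / 3 = 0.616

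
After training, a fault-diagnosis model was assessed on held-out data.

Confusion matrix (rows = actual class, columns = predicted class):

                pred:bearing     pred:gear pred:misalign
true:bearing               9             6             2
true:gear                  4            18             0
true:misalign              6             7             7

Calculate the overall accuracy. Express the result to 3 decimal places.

Accuracy = trace / total = (9+18+7=34) / 59 = 34/59 = 0.576

0.576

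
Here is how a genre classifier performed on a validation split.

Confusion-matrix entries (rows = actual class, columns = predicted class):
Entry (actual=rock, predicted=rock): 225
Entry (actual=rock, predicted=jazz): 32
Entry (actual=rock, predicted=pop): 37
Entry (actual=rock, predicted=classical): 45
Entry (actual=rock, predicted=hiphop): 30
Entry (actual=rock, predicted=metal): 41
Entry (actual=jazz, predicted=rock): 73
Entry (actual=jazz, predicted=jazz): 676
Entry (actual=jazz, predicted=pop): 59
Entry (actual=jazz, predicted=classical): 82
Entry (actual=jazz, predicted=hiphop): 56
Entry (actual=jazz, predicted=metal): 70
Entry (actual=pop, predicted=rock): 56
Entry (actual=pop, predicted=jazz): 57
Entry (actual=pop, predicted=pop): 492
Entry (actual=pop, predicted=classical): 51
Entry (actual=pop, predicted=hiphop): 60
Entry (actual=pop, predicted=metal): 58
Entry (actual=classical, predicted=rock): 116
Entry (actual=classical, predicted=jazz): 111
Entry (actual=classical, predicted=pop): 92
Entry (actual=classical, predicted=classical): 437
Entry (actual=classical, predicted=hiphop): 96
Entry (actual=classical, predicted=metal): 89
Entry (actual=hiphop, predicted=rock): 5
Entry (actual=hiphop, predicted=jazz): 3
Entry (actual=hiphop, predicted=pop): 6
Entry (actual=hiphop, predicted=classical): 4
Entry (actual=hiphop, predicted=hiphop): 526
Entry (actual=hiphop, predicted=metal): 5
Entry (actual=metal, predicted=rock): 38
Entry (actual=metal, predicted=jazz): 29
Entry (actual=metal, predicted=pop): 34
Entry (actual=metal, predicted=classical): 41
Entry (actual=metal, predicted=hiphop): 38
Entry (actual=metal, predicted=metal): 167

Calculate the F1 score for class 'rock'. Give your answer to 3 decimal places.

0.488

One-vs-rest for 'rock': TP = diagonal; FP = other classes predicted 'rock'; FN = 'rock' predicted as other.
F1 score = 2·TP/(2·TP+FP+FN).
rock: TP=225, FP=73+56+116+5+38=288, FN=32+37+45+30+41=185 → 450/923 = 0.4875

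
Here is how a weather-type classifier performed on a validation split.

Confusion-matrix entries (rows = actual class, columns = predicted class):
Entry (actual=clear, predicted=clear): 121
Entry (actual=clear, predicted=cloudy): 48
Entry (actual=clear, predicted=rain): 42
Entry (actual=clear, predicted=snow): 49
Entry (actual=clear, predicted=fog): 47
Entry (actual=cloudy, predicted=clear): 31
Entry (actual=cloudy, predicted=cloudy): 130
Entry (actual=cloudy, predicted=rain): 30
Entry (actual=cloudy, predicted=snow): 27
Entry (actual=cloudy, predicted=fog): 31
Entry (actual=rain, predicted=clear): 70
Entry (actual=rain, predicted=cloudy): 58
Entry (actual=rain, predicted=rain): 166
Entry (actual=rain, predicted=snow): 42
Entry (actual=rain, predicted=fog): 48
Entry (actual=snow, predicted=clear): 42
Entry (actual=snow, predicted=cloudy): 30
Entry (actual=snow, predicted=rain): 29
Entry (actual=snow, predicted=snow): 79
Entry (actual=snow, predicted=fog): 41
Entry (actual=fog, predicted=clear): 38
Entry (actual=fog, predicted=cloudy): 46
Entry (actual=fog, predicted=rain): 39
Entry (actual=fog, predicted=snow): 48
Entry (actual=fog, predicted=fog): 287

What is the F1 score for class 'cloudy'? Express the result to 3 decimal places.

F1 score = 2·TP/(2·TP+FP+FN).
cloudy: TP=130, FP=48+58+30+46=182, FN=31+30+27+31=119 → 260/561 = 0.4635

0.463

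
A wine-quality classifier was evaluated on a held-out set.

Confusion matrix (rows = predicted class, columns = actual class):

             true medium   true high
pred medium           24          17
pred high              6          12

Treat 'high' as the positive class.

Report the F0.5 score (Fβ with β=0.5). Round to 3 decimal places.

0.594

Fβ = (1+β²)·TP / ((1+β²)·TP + β²·FN + FP), with β²=1/4
= 1.25·12 / (1.25·12 + 0.25·17 + 6) = 0.594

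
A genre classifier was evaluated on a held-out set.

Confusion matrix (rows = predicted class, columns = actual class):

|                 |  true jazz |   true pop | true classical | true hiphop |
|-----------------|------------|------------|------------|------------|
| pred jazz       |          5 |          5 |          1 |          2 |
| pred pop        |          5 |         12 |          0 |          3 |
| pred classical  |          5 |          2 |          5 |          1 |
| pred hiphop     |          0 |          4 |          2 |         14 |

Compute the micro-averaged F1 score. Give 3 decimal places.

Micro-averaging pools counts across classes: ΣTP=36, ΣFP=30, ΣFN=30.
Micro-F1 score = 2·TP/(2·TP+FP+FN) on pooled counts = 0.545 (equals overall accuracy in single-label multiclass).

0.545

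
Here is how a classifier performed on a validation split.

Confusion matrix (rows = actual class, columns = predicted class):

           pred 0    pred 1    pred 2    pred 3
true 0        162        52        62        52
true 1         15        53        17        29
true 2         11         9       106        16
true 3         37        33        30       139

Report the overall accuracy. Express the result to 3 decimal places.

0.559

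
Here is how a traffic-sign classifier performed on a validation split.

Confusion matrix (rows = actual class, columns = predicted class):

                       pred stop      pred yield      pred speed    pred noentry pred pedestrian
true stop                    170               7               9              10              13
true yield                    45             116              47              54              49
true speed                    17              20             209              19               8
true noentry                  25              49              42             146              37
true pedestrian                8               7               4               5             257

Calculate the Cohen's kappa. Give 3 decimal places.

0.568

Observed agreement pₒ = trace/N = 898/1373 = 0.6540
Expected agreement pₑ = Σ (rowᵢ·colᵢ)/N² = (209·265 + 311·199 + 273·311 + 299·234 + 281·364)/1373² = 0.1986
κ = (pₒ − pₑ)/(1 − pₑ) = (0.6540 − 0.1986)/(1 − 0.1986) = 0.568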